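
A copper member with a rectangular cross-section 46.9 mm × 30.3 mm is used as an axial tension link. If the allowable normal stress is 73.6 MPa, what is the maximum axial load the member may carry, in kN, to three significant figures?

A = 1421 mm².
P_max = σ_allow · A = 73.6 · 1421 = 104600 N = 104.6 kN.

105 kN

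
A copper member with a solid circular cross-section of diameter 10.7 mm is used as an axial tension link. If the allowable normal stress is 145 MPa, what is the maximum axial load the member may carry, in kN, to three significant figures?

13.0 kN

A = 89.92 mm².
P_max = σ_allow · A = 145 · 89.92 = 13040 N = 13.04 kN.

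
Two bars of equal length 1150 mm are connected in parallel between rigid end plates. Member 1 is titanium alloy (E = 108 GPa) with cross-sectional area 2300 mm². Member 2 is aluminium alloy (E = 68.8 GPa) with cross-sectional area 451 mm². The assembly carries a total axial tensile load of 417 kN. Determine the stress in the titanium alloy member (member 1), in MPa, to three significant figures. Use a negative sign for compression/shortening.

Equal strain + equilibrium ⇒ each member carries load in proportion to AE: A₁E₁ = 248400000 N, A₂E₂ = 31030000 N, ΣAE = 279400000 N.
σ₁ = P·E₁/ΣAE = 417000·108000/279400000 = 161.2 MPa.

161 MPa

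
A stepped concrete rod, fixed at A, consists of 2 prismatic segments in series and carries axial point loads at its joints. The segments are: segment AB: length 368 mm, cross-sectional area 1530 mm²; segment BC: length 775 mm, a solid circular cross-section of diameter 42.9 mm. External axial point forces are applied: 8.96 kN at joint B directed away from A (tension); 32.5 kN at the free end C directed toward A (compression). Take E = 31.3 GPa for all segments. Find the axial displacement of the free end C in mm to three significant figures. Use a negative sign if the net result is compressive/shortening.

-0.738 mm

Internal axial forces (sectioning from the free end, tension +): N_BC = -32.5 kN, N_AB = -23.54 kN.
A_BC = 1445 mm².
δ_AB = -23540·368/(1530·31300) = -0.1809 mm
δ_BC = -32500·775/(1445·31300) = -0.5567 mm
δ = Σδ_i = -0.7376 mm.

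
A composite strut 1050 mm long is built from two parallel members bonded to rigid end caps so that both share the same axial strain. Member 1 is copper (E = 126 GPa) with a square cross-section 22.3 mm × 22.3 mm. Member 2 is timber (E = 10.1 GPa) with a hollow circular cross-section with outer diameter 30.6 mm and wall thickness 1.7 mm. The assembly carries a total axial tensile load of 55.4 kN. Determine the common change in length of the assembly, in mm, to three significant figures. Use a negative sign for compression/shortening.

0.906 mm

A_1 = 497.3 mm².
A_2 = 154.3 mm².
Equal strain + equilibrium ⇒ each member carries load in proportion to AE: A₁E₁ = 62660000 N, A₂E₂ = 1559000 N, ΣAE = 64220000 N.
δ = PL/ΣAE = 55400·1050/64220000 = 0.9058 mm.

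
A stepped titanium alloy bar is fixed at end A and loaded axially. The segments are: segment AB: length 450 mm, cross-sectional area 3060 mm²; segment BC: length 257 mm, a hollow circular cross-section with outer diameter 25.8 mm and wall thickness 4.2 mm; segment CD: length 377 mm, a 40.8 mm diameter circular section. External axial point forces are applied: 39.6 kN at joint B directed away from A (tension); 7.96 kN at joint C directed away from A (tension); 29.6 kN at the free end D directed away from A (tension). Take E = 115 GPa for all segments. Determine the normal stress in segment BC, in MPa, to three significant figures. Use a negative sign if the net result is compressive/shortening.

132 MPa

Internal axial forces (sectioning from the free end, tension +): N_CD = 29.6 kN, N_BC = 37.56 kN, N_AB = 77.16 kN.
A_BC = 285 mm².
σ_BC = N_BC/A_BC = 37560/285 = 131.8 MPa.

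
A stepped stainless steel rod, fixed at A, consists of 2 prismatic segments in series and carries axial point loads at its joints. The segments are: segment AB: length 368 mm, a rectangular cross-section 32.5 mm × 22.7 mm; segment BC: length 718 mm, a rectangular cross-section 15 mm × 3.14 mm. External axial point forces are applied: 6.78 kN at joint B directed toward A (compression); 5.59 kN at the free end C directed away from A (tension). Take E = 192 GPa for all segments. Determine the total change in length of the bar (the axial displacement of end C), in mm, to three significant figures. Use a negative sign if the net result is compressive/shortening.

0.441 mm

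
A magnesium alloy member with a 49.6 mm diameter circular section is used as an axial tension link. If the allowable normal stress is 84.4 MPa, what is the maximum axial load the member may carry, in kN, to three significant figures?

163 kN

A = 1932 mm².
P_max = σ_allow · A = 84.4 · 1932 = 163100 N = 163.1 kN.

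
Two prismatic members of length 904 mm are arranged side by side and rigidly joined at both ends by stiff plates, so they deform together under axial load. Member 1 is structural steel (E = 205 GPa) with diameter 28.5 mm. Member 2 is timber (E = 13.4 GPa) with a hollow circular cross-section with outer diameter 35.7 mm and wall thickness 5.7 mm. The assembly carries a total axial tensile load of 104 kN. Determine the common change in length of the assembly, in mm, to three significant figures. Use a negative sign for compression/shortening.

0.681 mm

A_1 = 637.9 mm².
A_2 = 537.2 mm².
Equal strain + equilibrium ⇒ each member carries load in proportion to AE: A₁E₁ = 130800000 N, A₂E₂ = 7199000 N, ΣAE = 138000000 N.
δ = PL/ΣAE = 104000·904/138000000 = 0.6814 mm.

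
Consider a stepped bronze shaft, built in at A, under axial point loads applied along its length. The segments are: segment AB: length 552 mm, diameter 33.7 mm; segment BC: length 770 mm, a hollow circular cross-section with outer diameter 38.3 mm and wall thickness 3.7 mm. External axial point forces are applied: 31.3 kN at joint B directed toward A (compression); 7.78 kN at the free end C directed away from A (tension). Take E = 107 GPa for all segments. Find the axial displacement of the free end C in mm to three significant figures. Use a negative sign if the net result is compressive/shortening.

0.00317 mm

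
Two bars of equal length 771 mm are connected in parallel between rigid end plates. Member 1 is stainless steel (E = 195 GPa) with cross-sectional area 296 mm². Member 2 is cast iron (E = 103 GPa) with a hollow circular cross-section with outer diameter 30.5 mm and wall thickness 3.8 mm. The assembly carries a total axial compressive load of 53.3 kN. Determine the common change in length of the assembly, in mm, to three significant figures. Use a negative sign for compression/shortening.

-0.454 mm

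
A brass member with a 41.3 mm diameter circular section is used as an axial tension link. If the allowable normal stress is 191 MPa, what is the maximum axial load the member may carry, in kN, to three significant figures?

A = 1340 mm².
P_max = σ_allow · A = 191 · 1340 = 255900 N = 255.9 kN.

256 kN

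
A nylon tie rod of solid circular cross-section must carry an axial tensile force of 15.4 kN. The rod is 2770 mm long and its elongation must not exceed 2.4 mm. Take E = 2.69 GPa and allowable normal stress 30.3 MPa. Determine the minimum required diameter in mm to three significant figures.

91.7 mm

Required area A ≥ P/σ_allow = 15400/30.3 = 508.3 mm².
For a solid circular section, d ≥ √(4A/π) = 25.44 mm.
Elongation limit: A ≥ PL/(Eδ_allow) = 15400·2770/(2690·2.4) = 6607 mm² ⇒ d ≥ 91.72 mm.
The elongation limit governs.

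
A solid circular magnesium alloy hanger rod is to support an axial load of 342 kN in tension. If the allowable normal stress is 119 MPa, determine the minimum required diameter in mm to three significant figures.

Required area A ≥ P/σ_allow = 342000/119 = 2874 mm².
For a solid circular section, d ≥ √(4A/π) = 60.49 mm.

60.5 mm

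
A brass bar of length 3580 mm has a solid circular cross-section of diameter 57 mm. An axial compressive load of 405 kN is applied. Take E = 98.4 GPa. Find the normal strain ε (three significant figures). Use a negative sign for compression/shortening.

-0.00161

A = 2552 mm².
σ = N/A = -158.7 MPa; ε = σ/E = -158.7/98400 = -1.613e-03.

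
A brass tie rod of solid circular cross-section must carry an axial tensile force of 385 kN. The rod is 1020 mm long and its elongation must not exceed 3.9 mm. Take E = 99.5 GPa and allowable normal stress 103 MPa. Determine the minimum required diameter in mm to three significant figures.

69.0 mm

Required area A ≥ P/σ_allow = 385000/103 = 3738 mm².
For a solid circular section, d ≥ √(4A/π) = 68.99 mm.
Elongation limit: A ≥ PL/(Eδ_allow) = 385000·1020/(99500·3.9) = 1012 mm² ⇒ d ≥ 35.9 mm.
The stress limit governs.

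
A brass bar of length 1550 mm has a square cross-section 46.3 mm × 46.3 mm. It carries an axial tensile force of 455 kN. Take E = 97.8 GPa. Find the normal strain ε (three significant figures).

A = 2144 mm².
σ = N/A = 212.3 MPa; ε = σ/E = 212.3/97800 = 2.170e-03.

0.00217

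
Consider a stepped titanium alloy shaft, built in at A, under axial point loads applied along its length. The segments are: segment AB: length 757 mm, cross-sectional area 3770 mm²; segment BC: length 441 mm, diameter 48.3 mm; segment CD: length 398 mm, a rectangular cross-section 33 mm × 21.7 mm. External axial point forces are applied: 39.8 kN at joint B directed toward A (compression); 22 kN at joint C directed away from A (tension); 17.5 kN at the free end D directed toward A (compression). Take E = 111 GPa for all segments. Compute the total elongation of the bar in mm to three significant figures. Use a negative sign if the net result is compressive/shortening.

Internal axial forces (sectioning from the free end, tension +): N_CD = -17.5 kN, N_BC = 4.5 kN, N_AB = -35.3 kN.
A_BC = 1832 mm².
A_CD = 716.1 mm².
δ_AB = -35300·757/(3770·111000) = -0.06386 mm
δ_BC = 4500·441/(1832·111000) = 0.009758 mm
δ_CD = -17500·398/(716.1·111000) = -0.08762 mm
δ = Σδ_i = -0.1417 mm.

-0.142 mm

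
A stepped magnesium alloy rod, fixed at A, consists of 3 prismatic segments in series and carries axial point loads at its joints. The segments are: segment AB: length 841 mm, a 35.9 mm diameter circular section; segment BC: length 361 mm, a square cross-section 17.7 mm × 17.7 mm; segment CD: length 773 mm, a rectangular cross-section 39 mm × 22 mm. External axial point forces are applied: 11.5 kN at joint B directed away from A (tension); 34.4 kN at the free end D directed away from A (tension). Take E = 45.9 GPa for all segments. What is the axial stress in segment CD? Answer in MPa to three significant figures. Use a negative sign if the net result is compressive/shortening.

Internal axial forces (sectioning from the free end, tension +): N_CD = 34.4 kN, N_BC = 34.4 kN, N_AB = 45.9 kN.
A_CD = 858 mm².
σ_CD = N_CD/A_CD = 34400/858 = 40.09 MPa.

40.1 MPa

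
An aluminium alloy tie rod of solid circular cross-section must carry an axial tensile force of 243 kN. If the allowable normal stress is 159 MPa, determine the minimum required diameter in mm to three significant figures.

Required area A ≥ P/σ_allow = 243000/159 = 1528 mm².
For a solid circular section, d ≥ √(4A/π) = 44.11 mm.

44.1 mm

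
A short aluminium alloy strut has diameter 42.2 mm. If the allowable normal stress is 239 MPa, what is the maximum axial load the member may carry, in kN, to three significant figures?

A = 1399 mm².
P_max = σ_allow · A = 239 · 1399 = 334300 N = 334.3 kN.

334 kN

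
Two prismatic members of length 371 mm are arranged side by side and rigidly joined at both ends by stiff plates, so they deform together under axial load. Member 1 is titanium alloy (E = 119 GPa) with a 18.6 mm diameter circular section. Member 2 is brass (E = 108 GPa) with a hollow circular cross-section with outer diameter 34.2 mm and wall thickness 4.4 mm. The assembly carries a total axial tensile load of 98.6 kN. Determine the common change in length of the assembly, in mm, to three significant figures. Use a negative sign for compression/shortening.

0.476 mm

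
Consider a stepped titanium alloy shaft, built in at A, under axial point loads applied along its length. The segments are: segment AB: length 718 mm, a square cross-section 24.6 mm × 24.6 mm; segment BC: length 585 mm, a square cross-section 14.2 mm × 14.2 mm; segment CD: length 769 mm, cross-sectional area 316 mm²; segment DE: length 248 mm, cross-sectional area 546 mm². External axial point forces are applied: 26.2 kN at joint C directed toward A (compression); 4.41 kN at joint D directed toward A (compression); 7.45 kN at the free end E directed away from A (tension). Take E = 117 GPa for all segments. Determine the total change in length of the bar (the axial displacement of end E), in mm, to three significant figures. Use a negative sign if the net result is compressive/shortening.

Internal axial forces (sectioning from the free end, tension +): N_DE = 7.45 kN, N_CD = 3.04 kN, N_BC = -23.16 kN, N_AB = -23.16 kN.
A_AB = 605.2 mm².
A_BC = 201.6 mm².
δ_AB = -23160·718/(605.2·117000) = -0.2349 mm
δ_BC = -23160·585/(201.6·117000) = -0.5743 mm
δ_CD = 3040·769/(316·117000) = 0.06323 mm
δ_DE = 7450·248/(546·117000) = 0.02892 mm
δ = Σδ_i = -0.717 mm.

-0.717 mm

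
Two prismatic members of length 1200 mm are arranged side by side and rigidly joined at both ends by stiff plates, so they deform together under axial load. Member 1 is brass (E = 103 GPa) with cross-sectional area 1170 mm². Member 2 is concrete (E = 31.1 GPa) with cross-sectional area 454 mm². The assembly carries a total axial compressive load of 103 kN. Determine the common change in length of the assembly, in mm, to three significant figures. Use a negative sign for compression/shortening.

-0.918 mm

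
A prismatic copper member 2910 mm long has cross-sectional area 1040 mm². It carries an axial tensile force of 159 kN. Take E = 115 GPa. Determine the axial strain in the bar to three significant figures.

σ = N/A = 152.9 MPa; ε = σ/E = 152.9/115000 = 1.329e-03.

0.00133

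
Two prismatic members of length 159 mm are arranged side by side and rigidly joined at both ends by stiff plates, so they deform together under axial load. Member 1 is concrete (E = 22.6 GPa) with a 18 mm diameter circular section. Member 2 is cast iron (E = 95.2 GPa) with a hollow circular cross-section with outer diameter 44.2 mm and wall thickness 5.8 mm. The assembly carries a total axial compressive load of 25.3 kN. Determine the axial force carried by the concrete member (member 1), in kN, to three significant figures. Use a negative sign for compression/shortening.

A_1 = 254.5 mm².
A_2 = 699.7 mm².
Equal strain + equilibrium ⇒ each member carries load in proportion to AE: A₁E₁ = 5751000 N, A₂E₂ = 66610000 N, ΣAE = 72360000 N.
F₁ = P·A₁E₁/ΣAE = -25300·5751000/72360000 = -2011 N.

-2.01 kN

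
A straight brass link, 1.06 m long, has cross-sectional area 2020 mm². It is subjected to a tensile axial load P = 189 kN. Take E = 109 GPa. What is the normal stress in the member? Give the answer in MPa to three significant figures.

σ = N/A = 189000/2020 = 93.56 MPa.

93.6 MPa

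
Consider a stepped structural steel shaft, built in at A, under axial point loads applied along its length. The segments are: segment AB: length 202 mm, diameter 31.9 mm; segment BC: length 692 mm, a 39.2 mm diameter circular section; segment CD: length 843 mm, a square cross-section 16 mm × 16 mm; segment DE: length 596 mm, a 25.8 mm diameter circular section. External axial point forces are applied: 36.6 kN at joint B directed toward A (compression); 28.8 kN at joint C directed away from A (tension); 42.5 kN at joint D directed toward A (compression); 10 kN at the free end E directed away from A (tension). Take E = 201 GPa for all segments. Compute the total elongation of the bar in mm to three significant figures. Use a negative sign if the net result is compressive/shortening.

Internal axial forces (sectioning from the free end, tension +): N_DE = 10 kN, N_CD = -32.5 kN, N_BC = -3.7 kN, N_AB = -40.3 kN.
A_AB = 799.2 mm².
A_BC = 1207 mm².
A_CD = 256 mm².
A_DE = 522.8 mm².
δ_AB = -40300·202/(799.2·201000) = -0.05067 mm
δ_BC = -3700·692/(1207·201000) = -0.01055 mm
δ_CD = -32500·843/(256·201000) = -0.5324 mm
δ_DE = 10000·596/(522.8·201000) = 0.05672 mm
δ = Σδ_i = -0.537 mm.

-0.537 mm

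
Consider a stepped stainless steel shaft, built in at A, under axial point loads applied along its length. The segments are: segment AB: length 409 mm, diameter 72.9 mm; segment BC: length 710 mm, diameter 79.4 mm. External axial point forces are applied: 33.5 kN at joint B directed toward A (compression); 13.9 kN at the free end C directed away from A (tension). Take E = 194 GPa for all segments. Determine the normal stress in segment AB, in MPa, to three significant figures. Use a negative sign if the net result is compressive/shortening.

-4.70 MPa

Internal axial forces (sectioning from the free end, tension +): N_BC = 13.9 kN, N_AB = -19.6 kN.
A_AB = 4174 mm².
σ_AB = N_AB/A_AB = -19600/4174 = -4.696 MPa.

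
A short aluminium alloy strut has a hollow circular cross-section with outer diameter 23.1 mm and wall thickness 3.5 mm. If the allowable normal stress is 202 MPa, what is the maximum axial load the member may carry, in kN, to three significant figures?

43.5 kN

A = 215.5 mm².
P_max = σ_allow · A = 202 · 215.5 = 43530 N = 43.53 kN.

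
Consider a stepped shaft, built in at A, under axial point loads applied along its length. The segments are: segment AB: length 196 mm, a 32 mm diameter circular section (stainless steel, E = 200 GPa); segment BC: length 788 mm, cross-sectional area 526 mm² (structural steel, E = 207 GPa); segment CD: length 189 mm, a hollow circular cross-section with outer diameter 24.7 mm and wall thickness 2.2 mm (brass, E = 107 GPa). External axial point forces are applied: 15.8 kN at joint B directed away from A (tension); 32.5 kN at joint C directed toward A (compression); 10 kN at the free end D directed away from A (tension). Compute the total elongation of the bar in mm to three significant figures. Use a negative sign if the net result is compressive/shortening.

Internal axial forces (sectioning from the free end, tension +): N_CD = 10 kN, N_BC = -22.5 kN, N_AB = -6.7 kN.
A_AB = 804.2 mm².
A_CD = 155.5 mm².
δ_AB = -6700·196/(804.2·200000) = -0.008164 mm
δ_BC = -22500·788/(526·207000) = -0.1628 mm
δ_CD = 10000·189/(155.5·107000) = 0.1136 mm
δ = Σδ_i = -0.05742 mm.

-0.0574 mm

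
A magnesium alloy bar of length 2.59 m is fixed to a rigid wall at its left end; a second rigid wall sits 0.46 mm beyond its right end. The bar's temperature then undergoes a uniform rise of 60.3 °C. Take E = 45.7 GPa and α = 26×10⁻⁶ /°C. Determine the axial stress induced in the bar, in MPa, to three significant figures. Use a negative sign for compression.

Free thermal expansion αLΔT = 26e-6 · 2590 · 60.3 = 4.061 mm.
The walls engage after the gap closes; constrained expansion = 4.061 − 0.46 = 3.601 mm.
The walls impose strain ε = −(3.601)/2590 = -1.3902e-03; σ = Eε = 45700 · -1.3902e-03 = -63.53 MPa.

-63.5 MPa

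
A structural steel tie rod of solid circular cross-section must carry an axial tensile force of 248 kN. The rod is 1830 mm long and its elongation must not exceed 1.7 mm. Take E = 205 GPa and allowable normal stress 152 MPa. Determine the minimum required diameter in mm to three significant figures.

45.6 mm

Required area A ≥ P/σ_allow = 248000/152 = 1632 mm².
For a solid circular section, d ≥ √(4A/π) = 45.58 mm.
Elongation limit: A ≥ PL/(Eδ_allow) = 248000·1830/(205000·1.7) = 1302 mm² ⇒ d ≥ 40.72 mm.
The stress limit governs.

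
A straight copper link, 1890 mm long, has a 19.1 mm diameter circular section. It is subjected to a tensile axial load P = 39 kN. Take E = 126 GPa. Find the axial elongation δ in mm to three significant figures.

2.04 mm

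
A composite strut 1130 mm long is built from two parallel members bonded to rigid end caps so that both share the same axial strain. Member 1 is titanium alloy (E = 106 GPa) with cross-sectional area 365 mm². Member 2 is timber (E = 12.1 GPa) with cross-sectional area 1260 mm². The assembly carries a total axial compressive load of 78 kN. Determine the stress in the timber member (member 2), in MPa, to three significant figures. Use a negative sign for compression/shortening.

Equal strain + equilibrium ⇒ each member carries load in proportion to AE: A₁E₁ = 38690000 N, A₂E₂ = 15250000 N, ΣAE = 53940000 N.
σ₂ = P·E₂/ΣAE = -78000·12100/53940000 = -17.5 MPa.

-17.5 MPa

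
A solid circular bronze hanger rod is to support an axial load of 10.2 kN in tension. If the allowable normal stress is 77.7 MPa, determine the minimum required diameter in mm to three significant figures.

Required area A ≥ P/σ_allow = 10200/77.7 = 131.3 mm².
For a solid circular section, d ≥ √(4A/π) = 12.93 mm.

12.9 mm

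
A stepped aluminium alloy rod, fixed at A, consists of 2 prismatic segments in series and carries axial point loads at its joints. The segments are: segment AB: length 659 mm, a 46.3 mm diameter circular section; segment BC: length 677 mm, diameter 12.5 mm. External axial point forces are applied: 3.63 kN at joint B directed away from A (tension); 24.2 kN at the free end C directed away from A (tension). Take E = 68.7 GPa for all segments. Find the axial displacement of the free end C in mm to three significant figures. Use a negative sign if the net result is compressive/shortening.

2.10 mm

Internal axial forces (sectioning from the free end, tension +): N_BC = 24.2 kN, N_AB = 27.83 kN.
A_AB = 1684 mm².
A_BC = 122.7 mm².
δ_AB = 27830·659/(1684·68700) = 0.1586 mm
δ_BC = 24200·677/(122.7·68700) = 1.943 mm
δ = Σδ_i = 2.102 mm.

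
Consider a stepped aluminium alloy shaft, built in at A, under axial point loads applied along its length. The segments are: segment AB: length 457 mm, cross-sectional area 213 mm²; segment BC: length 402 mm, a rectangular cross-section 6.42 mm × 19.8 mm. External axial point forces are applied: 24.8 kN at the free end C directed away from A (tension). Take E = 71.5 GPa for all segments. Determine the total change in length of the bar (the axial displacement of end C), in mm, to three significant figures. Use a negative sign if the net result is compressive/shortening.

Internal axial forces (sectioning from the free end, tension +): N_BC = 24.8 kN, N_AB = 24.8 kN.
A_BC = 127.1 mm².
δ_AB = 24800·457/(213·71500) = 0.7442 mm
δ_BC = 24800·402/(127.1·71500) = 1.097 mm
δ = Σδ_i = 1.841 mm.

1.84 mm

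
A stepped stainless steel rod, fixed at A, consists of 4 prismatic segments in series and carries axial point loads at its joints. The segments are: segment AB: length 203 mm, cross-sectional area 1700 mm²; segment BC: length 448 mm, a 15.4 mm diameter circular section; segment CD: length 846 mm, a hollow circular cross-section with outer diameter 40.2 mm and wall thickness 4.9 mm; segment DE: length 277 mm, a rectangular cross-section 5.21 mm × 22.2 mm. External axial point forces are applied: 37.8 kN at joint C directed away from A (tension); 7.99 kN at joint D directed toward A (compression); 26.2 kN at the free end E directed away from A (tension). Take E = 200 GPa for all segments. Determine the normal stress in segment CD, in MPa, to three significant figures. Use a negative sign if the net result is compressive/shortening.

33.5 MPa

Internal axial forces (sectioning from the free end, tension +): N_DE = 26.2 kN, N_CD = 18.21 kN, N_BC = 56.01 kN, N_AB = 56.01 kN.
A_CD = 543.4 mm².
σ_CD = N_CD/A_CD = 18210/543.4 = 33.51 MPa.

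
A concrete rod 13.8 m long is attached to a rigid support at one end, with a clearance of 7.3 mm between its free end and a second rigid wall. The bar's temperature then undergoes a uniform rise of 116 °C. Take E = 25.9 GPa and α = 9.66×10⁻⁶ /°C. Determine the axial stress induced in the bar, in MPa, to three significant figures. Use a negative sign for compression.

-15.3 MPa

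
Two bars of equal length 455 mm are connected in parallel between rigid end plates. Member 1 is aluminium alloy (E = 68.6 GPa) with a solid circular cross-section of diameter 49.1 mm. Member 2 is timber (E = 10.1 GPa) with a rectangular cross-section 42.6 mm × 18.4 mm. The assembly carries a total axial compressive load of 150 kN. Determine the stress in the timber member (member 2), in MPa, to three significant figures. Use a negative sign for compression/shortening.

-11.0 MPa

A_1 = 1893 mm².
A_2 = 783.8 mm².
Equal strain + equilibrium ⇒ each member carries load in proportion to AE: A₁E₁ = 129900000 N, A₂E₂ = 7917000 N, ΣAE = 137800000 N.
σ₂ = P·E₂/ΣAE = -150000·10100/137800000 = -10.99 MPa.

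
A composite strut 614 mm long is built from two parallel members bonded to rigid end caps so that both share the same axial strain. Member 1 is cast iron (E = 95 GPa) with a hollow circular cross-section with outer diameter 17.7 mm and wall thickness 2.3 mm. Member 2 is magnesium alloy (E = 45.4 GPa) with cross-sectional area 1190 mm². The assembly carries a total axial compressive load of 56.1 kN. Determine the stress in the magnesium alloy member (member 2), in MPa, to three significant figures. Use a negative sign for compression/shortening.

A_1 = 111.3 mm².
Equal strain + equilibrium ⇒ each member carries load in proportion to AE: A₁E₁ = 10570000 N, A₂E₂ = 54030000 N, ΣAE = 64600000 N.
σ₂ = P·E₂/ΣAE = -56100·45400/64600000 = -39.43 MPa.

-39.4 MPa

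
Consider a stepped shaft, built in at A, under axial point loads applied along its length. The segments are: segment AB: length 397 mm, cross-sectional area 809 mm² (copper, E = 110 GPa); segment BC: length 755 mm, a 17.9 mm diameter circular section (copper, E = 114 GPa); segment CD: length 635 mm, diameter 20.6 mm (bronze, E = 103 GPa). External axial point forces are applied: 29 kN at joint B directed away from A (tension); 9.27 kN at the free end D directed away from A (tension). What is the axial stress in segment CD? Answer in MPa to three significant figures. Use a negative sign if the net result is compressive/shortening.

Internal axial forces (sectioning from the free end, tension +): N_CD = 9.27 kN, N_BC = 9.27 kN, N_AB = 38.27 kN.
A_CD = 333.3 mm².
σ_CD = N_CD/A_CD = 9270/333.3 = 27.81 MPa.

27.8 MPa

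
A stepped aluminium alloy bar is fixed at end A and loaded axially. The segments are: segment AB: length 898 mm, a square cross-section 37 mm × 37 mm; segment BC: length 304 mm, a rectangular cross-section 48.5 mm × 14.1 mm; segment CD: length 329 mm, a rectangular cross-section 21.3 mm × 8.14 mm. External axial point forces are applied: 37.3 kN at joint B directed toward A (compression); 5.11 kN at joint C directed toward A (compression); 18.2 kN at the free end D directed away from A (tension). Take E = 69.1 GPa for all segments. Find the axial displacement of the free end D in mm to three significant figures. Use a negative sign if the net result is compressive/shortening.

Internal axial forces (sectioning from the free end, tension +): N_CD = 18.2 kN, N_BC = 13.09 kN, N_AB = -24.21 kN.
A_AB = 1369 mm².
A_BC = 683.9 mm².
A_CD = 173.4 mm².
δ_AB = -24210·898/(1369·69100) = -0.2298 mm
δ_BC = 13090·304/(683.9·69100) = 0.08421 mm
δ_CD = 18200·329/(173.4·69100) = 0.4998 mm
δ = Σδ_i = 0.3542 mm.

0.354 mm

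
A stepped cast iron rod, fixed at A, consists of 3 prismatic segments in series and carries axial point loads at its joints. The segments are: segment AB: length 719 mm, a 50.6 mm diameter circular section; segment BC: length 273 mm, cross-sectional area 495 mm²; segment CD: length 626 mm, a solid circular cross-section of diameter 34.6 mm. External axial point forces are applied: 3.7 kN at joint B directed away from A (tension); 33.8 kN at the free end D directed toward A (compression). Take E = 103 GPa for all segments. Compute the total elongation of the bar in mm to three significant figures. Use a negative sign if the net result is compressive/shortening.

Internal axial forces (sectioning from the free end, tension +): N_CD = -33.8 kN, N_BC = -33.8 kN, N_AB = -30.1 kN.
A_AB = 2011 mm².
A_CD = 940.2 mm².
δ_AB = -30100·719/(2011·103000) = -0.1045 mm
δ_BC = -33800·273/(495·103000) = -0.181 mm
δ_CD = -33800·626/(940.2·103000) = -0.2185 mm
δ = Σδ_i = -0.504 mm.

-0.504 mm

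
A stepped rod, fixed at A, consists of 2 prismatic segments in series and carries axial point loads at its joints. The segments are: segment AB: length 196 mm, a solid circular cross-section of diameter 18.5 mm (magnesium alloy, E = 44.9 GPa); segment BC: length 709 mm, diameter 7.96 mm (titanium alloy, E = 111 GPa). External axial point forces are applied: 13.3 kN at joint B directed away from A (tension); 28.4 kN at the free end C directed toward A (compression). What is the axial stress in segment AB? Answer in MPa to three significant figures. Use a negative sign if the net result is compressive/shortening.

Internal axial forces (sectioning from the free end, tension +): N_BC = -28.4 kN, N_AB = -15.1 kN.
A_AB = 268.8 mm².
σ_AB = N_AB/A_AB = -15100/268.8 = -56.18 MPa.

-56.2 MPa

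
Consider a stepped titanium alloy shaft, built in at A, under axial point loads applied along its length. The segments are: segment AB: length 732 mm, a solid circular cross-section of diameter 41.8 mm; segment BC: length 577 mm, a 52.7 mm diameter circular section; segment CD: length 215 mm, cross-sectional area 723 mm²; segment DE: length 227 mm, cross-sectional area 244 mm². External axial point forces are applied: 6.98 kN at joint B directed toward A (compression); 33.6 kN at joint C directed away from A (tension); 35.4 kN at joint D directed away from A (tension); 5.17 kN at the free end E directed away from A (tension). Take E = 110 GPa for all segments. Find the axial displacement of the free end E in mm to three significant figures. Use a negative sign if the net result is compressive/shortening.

0.658 mm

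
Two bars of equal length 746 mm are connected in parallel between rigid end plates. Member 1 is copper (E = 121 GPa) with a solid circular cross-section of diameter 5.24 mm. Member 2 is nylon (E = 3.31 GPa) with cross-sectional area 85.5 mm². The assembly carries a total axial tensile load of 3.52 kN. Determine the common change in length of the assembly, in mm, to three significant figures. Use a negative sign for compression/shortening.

0.908 mm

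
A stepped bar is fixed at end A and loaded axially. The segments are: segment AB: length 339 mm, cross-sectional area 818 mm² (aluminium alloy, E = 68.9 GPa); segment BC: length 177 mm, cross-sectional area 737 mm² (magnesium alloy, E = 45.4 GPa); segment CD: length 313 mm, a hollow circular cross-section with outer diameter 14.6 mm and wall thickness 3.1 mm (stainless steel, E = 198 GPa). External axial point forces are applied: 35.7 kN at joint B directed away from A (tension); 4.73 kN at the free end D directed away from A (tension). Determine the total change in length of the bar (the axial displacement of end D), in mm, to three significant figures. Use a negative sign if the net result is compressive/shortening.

0.335 mm

Internal axial forces (sectioning from the free end, tension +): N_CD = 4.73 kN, N_BC = 4.73 kN, N_AB = 40.43 kN.
A_CD = 112 mm².
δ_AB = 40430·339/(818·68900) = 0.2432 mm
δ_BC = 4730·177/(737·45400) = 0.02502 mm
δ_CD = 4730·313/(112·198000) = 0.06676 mm
δ = Σδ_i = 0.335 mm.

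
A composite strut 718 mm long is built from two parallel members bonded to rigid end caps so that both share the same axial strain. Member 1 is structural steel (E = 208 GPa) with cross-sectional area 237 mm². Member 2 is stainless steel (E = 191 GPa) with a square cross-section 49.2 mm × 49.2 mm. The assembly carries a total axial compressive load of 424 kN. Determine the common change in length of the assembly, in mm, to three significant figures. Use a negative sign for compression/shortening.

-0.595 mm

A_2 = 2421 mm².
Equal strain + equilibrium ⇒ each member carries load in proportion to AE: A₁E₁ = 49300000 N, A₂E₂ = 462300000 N, ΣAE = 511600000 N.
δ = PL/ΣAE = -424000·718/511600000 = -0.595 mm.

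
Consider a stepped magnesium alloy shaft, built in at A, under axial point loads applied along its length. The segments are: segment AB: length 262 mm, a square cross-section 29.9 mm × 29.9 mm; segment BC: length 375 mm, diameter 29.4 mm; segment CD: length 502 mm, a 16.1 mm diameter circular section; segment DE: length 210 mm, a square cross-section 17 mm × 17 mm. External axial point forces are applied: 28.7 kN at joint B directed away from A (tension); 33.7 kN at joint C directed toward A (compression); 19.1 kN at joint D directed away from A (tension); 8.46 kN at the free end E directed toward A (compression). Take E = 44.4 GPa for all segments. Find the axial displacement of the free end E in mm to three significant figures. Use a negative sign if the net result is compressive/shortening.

0.203 mm

Internal axial forces (sectioning from the free end, tension +): N_DE = -8.46 kN, N_CD = 10.64 kN, N_BC = -23.06 kN, N_AB = 5.64 kN.
A_AB = 894 mm².
A_BC = 678.9 mm².
A_CD = 203.6 mm².
A_DE = 289 mm².
δ_AB = 5640·262/(894·44400) = 0.03723 mm
δ_BC = -23060·375/(678.9·44400) = -0.2869 mm
δ_CD = 10640·502/(203.6·44400) = 0.5909 mm
δ_DE = -8460·210/(289·44400) = -0.1385 mm
δ = Σδ_i = 0.2028 mm.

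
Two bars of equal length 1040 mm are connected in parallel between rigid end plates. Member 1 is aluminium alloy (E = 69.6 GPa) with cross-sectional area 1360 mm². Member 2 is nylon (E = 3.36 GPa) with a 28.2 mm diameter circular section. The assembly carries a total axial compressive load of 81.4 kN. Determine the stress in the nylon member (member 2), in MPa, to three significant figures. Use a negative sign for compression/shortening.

-2.83 MPa

A_2 = 624.6 mm².
Equal strain + equilibrium ⇒ each member carries load in proportion to AE: A₁E₁ = 94660000 N, A₂E₂ = 2099000 N, ΣAE = 96750000 N.
σ₂ = P·E₂/ΣAE = -81400·3360/96750000 = -2.827 MPa.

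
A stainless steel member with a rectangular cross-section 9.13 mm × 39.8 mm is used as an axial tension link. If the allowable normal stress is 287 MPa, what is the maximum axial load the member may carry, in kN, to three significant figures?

A = 363.4 mm².
P_max = σ_allow · A = 287 · 363.4 = 104300 N = 104.3 kN.

104 kN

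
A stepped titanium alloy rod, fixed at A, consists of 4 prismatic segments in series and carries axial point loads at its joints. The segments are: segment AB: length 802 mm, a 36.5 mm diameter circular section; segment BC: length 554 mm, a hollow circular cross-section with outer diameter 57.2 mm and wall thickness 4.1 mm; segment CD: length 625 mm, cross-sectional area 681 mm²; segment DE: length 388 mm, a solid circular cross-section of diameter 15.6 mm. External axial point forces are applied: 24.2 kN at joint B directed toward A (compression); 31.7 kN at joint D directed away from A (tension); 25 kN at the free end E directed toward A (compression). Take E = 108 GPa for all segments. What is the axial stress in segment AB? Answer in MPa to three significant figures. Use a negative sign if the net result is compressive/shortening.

-16.7 MPa

Internal axial forces (sectioning from the free end, tension +): N_DE = -25 kN, N_CD = 6.7 kN, N_BC = 6.7 kN, N_AB = -17.5 kN.
A_AB = 1046 mm².
σ_AB = N_AB/A_AB = -17500/1046 = -16.72 MPa.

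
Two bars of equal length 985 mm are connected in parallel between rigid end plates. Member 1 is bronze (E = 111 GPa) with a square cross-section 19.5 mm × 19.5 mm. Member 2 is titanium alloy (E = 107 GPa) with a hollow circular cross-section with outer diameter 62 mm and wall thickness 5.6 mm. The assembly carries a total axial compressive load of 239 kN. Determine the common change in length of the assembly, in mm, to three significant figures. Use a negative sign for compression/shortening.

A_1 = 380.2 mm².
A_2 = 992.2 mm².
Equal strain + equilibrium ⇒ each member carries load in proportion to AE: A₁E₁ = 42210000 N, A₂E₂ = 106200000 N, ΣAE = 148400000 N.
δ = PL/ΣAE = -239000·985/148400000 = -1.587 mm.

-1.59 mm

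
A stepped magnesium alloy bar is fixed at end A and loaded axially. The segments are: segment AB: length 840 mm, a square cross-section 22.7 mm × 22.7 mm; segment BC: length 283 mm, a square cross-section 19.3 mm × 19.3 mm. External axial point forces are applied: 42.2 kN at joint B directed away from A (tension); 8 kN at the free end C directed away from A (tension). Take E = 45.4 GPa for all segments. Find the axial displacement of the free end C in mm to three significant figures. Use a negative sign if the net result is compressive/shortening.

Internal axial forces (sectioning from the free end, tension +): N_BC = 8 kN, N_AB = 50.2 kN.
A_AB = 515.3 mm².
A_BC = 372.5 mm².
δ_AB = 50200·840/(515.3·45400) = 1.803 mm
δ_BC = 8000·283/(372.5·45400) = 0.1339 mm
δ = Σδ_i = 1.936 mm.

1.94 mm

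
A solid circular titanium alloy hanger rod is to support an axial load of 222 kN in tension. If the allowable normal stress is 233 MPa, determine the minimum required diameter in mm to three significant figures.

34.8 mm

Required area A ≥ P/σ_allow = 222000/233 = 952.8 mm².
For a solid circular section, d ≥ √(4A/π) = 34.83 mm.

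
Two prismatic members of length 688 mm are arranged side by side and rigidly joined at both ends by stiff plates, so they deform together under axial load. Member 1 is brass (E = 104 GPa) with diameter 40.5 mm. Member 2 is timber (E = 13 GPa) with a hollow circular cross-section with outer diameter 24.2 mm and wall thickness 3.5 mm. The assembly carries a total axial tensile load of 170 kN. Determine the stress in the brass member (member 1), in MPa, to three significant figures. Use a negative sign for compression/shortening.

A_1 = 1288 mm².
A_2 = 227.6 mm².
Equal strain + equilibrium ⇒ each member carries load in proportion to AE: A₁E₁ = 134000000 N, A₂E₂ = 2959000 N, ΣAE = 136900000 N.
σ₁ = P·E₁/ΣAE = 170000·104000/136900000 = 129.1 MPa.

129 MPa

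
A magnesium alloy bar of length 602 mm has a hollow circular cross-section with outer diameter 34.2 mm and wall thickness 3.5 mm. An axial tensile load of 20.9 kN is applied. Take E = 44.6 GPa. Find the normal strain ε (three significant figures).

0.00139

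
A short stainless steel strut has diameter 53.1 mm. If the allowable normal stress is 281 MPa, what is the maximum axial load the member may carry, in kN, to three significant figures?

A = 2215 mm².
P_max = σ_allow · A = 281 · 2215 = 622300 N = 622.3 kN.

622 kN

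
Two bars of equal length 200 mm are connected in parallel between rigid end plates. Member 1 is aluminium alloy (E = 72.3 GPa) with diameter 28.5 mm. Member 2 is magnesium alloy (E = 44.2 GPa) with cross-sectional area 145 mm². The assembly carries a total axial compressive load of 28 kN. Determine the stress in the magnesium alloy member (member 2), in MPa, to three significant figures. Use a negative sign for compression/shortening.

-23.6 MPa

A_1 = 637.9 mm².
Equal strain + equilibrium ⇒ each member carries load in proportion to AE: A₁E₁ = 46120000 N, A₂E₂ = 6409000 N, ΣAE = 52530000 N.
σ₂ = P·E₂/ΣAE = -28000·44200/52530000 = -23.56 MPa.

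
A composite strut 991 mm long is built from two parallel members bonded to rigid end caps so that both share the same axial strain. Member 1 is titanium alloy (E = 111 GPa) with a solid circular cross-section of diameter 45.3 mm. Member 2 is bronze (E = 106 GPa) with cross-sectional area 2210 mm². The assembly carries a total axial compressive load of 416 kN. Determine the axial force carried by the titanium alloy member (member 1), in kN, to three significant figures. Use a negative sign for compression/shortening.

-180 kN

A_1 = 1612 mm².
Equal strain + equilibrium ⇒ each member carries load in proportion to AE: A₁E₁ = 178900000 N, A₂E₂ = 234300000 N, ΣAE = 413200000 N.
F₁ = P·A₁E₁/ΣAE = -416000·178900000/413200000 = -180100 N.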